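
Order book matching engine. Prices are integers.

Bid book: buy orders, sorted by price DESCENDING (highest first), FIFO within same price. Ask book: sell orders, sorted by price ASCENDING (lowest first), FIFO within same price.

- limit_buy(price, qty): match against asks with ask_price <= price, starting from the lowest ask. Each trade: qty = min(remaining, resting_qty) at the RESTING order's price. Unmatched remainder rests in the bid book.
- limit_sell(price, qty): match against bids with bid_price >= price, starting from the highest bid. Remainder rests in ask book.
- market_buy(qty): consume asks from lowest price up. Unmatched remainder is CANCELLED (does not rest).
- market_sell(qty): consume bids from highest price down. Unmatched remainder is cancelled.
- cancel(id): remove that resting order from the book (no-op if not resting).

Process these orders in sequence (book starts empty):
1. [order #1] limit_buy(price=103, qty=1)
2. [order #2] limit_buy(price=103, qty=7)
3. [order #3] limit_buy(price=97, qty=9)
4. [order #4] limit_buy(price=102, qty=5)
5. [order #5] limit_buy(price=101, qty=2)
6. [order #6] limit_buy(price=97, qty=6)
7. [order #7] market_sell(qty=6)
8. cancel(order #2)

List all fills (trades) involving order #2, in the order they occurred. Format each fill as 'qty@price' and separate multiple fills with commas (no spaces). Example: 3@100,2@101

After op 1 [order #1] limit_buy(price=103, qty=1): fills=none; bids=[#1:1@103] asks=[-]
After op 2 [order #2] limit_buy(price=103, qty=7): fills=none; bids=[#1:1@103 #2:7@103] asks=[-]
After op 3 [order #3] limit_buy(price=97, qty=9): fills=none; bids=[#1:1@103 #2:7@103 #3:9@97] asks=[-]
After op 4 [order #4] limit_buy(price=102, qty=5): fills=none; bids=[#1:1@103 #2:7@103 #4:5@102 #3:9@97] asks=[-]
After op 5 [order #5] limit_buy(price=101, qty=2): fills=none; bids=[#1:1@103 #2:7@103 #4:5@102 #5:2@101 #3:9@97] asks=[-]
After op 6 [order #6] limit_buy(price=97, qty=6): fills=none; bids=[#1:1@103 #2:7@103 #4:5@102 #5:2@101 #3:9@97 #6:6@97] asks=[-]
After op 7 [order #7] market_sell(qty=6): fills=#1x#7:1@103 #2x#7:5@103; bids=[#2:2@103 #4:5@102 #5:2@101 #3:9@97 #6:6@97] asks=[-]
After op 8 cancel(order #2): fills=none; bids=[#4:5@102 #5:2@101 #3:9@97 #6:6@97] asks=[-]

Answer: 5@103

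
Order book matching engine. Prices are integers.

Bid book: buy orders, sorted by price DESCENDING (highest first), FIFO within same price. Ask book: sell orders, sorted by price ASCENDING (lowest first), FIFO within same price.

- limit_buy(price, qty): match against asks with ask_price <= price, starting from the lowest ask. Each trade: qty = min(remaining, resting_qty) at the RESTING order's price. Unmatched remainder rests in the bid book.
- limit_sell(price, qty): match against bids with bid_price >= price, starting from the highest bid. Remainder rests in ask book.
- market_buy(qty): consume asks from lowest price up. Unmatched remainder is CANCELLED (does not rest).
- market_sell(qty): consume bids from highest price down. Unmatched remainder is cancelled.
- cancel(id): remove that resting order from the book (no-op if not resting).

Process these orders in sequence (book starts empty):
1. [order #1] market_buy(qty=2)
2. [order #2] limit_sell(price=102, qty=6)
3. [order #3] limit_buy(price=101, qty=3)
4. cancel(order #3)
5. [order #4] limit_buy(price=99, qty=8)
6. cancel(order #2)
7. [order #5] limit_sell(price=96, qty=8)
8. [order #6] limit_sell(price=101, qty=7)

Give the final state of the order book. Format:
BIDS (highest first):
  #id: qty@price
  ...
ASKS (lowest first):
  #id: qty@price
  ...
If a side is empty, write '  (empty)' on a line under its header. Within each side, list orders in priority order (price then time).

Answer: BIDS (highest first):
  (empty)
ASKS (lowest first):
  #6: 7@101

Derivation:
After op 1 [order #1] market_buy(qty=2): fills=none; bids=[-] asks=[-]
After op 2 [order #2] limit_sell(price=102, qty=6): fills=none; bids=[-] asks=[#2:6@102]
After op 3 [order #3] limit_buy(price=101, qty=3): fills=none; bids=[#3:3@101] asks=[#2:6@102]
After op 4 cancel(order #3): fills=none; bids=[-] asks=[#2:6@102]
After op 5 [order #4] limit_buy(price=99, qty=8): fills=none; bids=[#4:8@99] asks=[#2:6@102]
After op 6 cancel(order #2): fills=none; bids=[#4:8@99] asks=[-]
After op 7 [order #5] limit_sell(price=96, qty=8): fills=#4x#5:8@99; bids=[-] asks=[-]
After op 8 [order #6] limit_sell(price=101, qty=7): fills=none; bids=[-] asks=[#6:7@101]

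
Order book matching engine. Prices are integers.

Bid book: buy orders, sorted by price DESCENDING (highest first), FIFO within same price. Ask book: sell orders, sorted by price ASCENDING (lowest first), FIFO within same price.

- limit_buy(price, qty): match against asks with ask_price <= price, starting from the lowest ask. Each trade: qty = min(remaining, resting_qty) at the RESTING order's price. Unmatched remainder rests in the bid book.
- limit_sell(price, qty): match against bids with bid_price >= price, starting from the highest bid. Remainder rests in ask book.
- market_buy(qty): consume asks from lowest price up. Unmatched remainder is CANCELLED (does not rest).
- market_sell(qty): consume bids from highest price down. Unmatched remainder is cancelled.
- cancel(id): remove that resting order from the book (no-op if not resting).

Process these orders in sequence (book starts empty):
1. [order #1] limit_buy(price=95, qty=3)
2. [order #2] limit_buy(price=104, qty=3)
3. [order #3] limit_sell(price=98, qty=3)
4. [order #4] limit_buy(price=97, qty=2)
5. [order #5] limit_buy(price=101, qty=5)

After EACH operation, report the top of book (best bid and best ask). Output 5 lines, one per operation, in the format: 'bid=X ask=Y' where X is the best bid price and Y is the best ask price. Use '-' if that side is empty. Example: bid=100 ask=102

After op 1 [order #1] limit_buy(price=95, qty=3): fills=none; bids=[#1:3@95] asks=[-]
After op 2 [order #2] limit_buy(price=104, qty=3): fills=none; bids=[#2:3@104 #1:3@95] asks=[-]
After op 3 [order #3] limit_sell(price=98, qty=3): fills=#2x#3:3@104; bids=[#1:3@95] asks=[-]
After op 4 [order #4] limit_buy(price=97, qty=2): fills=none; bids=[#4:2@97 #1:3@95] asks=[-]
After op 5 [order #5] limit_buy(price=101, qty=5): fills=none; bids=[#5:5@101 #4:2@97 #1:3@95] asks=[-]

Answer: bid=95 ask=-
bid=104 ask=-
bid=95 ask=-
bid=97 ask=-
bid=101 ask=-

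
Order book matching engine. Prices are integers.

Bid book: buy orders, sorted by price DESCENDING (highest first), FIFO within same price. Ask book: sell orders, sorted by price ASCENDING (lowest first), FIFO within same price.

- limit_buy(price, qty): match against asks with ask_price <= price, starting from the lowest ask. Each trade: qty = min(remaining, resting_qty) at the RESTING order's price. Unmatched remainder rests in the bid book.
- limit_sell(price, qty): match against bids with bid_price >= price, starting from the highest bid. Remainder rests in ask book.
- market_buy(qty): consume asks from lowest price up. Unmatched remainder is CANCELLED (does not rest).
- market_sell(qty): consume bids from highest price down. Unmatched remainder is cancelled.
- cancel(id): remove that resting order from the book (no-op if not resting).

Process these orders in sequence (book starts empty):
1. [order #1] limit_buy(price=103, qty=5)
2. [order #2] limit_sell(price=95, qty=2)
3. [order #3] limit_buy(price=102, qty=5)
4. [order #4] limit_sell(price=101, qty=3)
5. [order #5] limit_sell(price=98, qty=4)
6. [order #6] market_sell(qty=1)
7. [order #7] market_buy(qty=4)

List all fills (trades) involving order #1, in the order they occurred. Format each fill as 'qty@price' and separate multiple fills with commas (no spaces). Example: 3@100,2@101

After op 1 [order #1] limit_buy(price=103, qty=5): fills=none; bids=[#1:5@103] asks=[-]
After op 2 [order #2] limit_sell(price=95, qty=2): fills=#1x#2:2@103; bids=[#1:3@103] asks=[-]
After op 3 [order #3] limit_buy(price=102, qty=5): fills=none; bids=[#1:3@103 #3:5@102] asks=[-]
After op 4 [order #4] limit_sell(price=101, qty=3): fills=#1x#4:3@103; bids=[#3:5@102] asks=[-]
After op 5 [order #5] limit_sell(price=98, qty=4): fills=#3x#5:4@102; bids=[#3:1@102] asks=[-]
After op 6 [order #6] market_sell(qty=1): fills=#3x#6:1@102; bids=[-] asks=[-]
After op 7 [order #7] market_buy(qty=4): fills=none; bids=[-] asks=[-]

Answer: 2@103,3@103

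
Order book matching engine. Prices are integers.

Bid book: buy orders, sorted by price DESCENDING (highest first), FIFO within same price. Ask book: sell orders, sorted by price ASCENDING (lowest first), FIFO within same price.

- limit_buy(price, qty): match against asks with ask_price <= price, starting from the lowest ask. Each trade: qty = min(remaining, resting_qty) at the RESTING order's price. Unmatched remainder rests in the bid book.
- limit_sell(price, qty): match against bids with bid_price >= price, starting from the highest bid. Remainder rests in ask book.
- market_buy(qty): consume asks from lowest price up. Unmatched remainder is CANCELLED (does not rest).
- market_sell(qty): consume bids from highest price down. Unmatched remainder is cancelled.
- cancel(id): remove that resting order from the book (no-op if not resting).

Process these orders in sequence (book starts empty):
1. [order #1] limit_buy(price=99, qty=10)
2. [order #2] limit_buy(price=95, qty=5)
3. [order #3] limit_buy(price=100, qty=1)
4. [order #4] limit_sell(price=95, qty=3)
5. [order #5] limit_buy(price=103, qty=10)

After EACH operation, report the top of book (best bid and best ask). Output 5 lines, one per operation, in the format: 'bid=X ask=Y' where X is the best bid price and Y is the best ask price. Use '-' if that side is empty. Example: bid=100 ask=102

After op 1 [order #1] limit_buy(price=99, qty=10): fills=none; bids=[#1:10@99] asks=[-]
After op 2 [order #2] limit_buy(price=95, qty=5): fills=none; bids=[#1:10@99 #2:5@95] asks=[-]
After op 3 [order #3] limit_buy(price=100, qty=1): fills=none; bids=[#3:1@100 #1:10@99 #2:5@95] asks=[-]
After op 4 [order #4] limit_sell(price=95, qty=3): fills=#3x#4:1@100 #1x#4:2@99; bids=[#1:8@99 #2:5@95] asks=[-]
After op 5 [order #5] limit_buy(price=103, qty=10): fills=none; bids=[#5:10@103 #1:8@99 #2:5@95] asks=[-]

Answer: bid=99 ask=-
bid=99 ask=-
bid=100 ask=-
bid=99 ask=-
bid=103 ask=-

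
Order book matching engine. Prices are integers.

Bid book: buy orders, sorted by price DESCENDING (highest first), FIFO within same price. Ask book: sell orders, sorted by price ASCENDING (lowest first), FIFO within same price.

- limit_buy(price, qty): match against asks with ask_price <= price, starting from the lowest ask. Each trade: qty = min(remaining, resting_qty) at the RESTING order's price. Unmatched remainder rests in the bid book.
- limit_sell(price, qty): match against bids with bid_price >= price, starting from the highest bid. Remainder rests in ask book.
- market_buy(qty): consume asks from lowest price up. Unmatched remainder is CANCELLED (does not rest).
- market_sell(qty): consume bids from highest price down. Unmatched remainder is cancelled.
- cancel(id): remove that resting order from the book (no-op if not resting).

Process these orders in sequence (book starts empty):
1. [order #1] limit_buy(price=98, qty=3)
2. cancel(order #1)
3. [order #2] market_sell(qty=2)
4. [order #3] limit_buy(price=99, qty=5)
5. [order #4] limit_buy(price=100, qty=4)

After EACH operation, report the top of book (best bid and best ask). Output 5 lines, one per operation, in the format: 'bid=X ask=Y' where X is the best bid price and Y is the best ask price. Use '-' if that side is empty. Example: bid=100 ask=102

After op 1 [order #1] limit_buy(price=98, qty=3): fills=none; bids=[#1:3@98] asks=[-]
After op 2 cancel(order #1): fills=none; bids=[-] asks=[-]
After op 3 [order #2] market_sell(qty=2): fills=none; bids=[-] asks=[-]
After op 4 [order #3] limit_buy(price=99, qty=5): fills=none; bids=[#3:5@99] asks=[-]
After op 5 [order #4] limit_buy(price=100, qty=4): fills=none; bids=[#4:4@100 #3:5@99] asks=[-]

Answer: bid=98 ask=-
bid=- ask=-
bid=- ask=-
bid=99 ask=-
bid=100 ask=-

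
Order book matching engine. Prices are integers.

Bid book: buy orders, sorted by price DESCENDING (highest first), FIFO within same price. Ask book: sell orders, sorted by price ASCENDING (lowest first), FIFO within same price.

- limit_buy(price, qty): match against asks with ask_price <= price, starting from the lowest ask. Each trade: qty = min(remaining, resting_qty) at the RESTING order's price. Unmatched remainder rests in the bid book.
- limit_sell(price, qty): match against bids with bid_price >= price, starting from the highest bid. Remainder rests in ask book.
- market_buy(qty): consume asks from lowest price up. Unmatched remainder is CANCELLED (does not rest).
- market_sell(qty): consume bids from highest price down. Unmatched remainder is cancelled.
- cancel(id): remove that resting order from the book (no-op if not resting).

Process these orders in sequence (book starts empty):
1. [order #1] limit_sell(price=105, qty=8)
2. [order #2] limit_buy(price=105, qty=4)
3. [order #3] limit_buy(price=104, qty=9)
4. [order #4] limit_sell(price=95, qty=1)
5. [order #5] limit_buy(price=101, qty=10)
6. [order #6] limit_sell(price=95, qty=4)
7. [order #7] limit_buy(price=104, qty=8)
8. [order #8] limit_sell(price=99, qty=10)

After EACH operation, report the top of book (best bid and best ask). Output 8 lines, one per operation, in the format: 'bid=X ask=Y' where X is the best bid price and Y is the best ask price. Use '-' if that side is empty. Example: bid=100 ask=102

After op 1 [order #1] limit_sell(price=105, qty=8): fills=none; bids=[-] asks=[#1:8@105]
After op 2 [order #2] limit_buy(price=105, qty=4): fills=#2x#1:4@105; bids=[-] asks=[#1:4@105]
After op 3 [order #3] limit_buy(price=104, qty=9): fills=none; bids=[#3:9@104] asks=[#1:4@105]
After op 4 [order #4] limit_sell(price=95, qty=1): fills=#3x#4:1@104; bids=[#3:8@104] asks=[#1:4@105]
After op 5 [order #5] limit_buy(price=101, qty=10): fills=none; bids=[#3:8@104 #5:10@101] asks=[#1:4@105]
After op 6 [order #6] limit_sell(price=95, qty=4): fills=#3x#6:4@104; bids=[#3:4@104 #5:10@101] asks=[#1:4@105]
After op 7 [order #7] limit_buy(price=104, qty=8): fills=none; bids=[#3:4@104 #7:8@104 #5:10@101] asks=[#1:4@105]
After op 8 [order #8] limit_sell(price=99, qty=10): fills=#3x#8:4@104 #7x#8:6@104; bids=[#7:2@104 #5:10@101] asks=[#1:4@105]

Answer: bid=- ask=105
bid=- ask=105
bid=104 ask=105
bid=104 ask=105
bid=104 ask=105
bid=104 ask=105
bid=104 ask=105
bid=104 ask=105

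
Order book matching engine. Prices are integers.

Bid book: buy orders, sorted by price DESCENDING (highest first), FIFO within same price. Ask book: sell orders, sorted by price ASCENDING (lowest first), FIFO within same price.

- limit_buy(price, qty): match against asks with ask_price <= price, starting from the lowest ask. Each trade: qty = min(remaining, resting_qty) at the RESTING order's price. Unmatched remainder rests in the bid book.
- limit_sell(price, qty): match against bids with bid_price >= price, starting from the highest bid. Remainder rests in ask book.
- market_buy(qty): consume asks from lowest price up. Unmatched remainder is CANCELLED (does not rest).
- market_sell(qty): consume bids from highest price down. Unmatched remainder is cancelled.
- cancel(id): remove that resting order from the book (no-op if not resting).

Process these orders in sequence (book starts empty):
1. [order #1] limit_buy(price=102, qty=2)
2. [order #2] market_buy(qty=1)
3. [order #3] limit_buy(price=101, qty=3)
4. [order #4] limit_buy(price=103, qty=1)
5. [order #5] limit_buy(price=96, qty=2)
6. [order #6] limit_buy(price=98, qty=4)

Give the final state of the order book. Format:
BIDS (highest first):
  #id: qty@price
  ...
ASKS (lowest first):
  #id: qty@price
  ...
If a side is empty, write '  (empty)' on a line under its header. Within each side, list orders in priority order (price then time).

Answer: BIDS (highest first):
  #4: 1@103
  #1: 2@102
  #3: 3@101
  #6: 4@98
  #5: 2@96
ASKS (lowest first):
  (empty)

Derivation:
After op 1 [order #1] limit_buy(price=102, qty=2): fills=none; bids=[#1:2@102] asks=[-]
After op 2 [order #2] market_buy(qty=1): fills=none; bids=[#1:2@102] asks=[-]
After op 3 [order #3] limit_buy(price=101, qty=3): fills=none; bids=[#1:2@102 #3:3@101] asks=[-]
After op 4 [order #4] limit_buy(price=103, qty=1): fills=none; bids=[#4:1@103 #1:2@102 #3:3@101] asks=[-]
After op 5 [order #5] limit_buy(price=96, qty=2): fills=none; bids=[#4:1@103 #1:2@102 #3:3@101 #5:2@96] asks=[-]
After op 6 [order #6] limit_buy(price=98, qty=4): fills=none; bids=[#4:1@103 #1:2@102 #3:3@101 #6:4@98 #5:2@96] asks=[-]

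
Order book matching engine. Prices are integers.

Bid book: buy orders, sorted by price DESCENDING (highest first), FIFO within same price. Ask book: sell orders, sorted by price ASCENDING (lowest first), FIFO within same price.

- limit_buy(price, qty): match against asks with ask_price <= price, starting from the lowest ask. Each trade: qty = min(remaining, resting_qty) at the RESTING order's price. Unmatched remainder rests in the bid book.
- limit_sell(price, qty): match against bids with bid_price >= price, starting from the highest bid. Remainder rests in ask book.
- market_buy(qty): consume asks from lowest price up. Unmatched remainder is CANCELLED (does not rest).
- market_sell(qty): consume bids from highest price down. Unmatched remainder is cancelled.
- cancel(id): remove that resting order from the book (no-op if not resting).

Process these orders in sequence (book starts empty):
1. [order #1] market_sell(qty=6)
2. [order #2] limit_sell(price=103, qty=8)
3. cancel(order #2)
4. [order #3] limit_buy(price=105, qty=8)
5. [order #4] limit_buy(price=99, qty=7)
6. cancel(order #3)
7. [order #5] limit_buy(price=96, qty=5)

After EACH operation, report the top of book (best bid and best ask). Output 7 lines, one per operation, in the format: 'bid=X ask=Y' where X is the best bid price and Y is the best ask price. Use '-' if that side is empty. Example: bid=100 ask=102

Answer: bid=- ask=-
bid=- ask=103
bid=- ask=-
bid=105 ask=-
bid=105 ask=-
bid=99 ask=-
bid=99 ask=-

Derivation:
After op 1 [order #1] market_sell(qty=6): fills=none; bids=[-] asks=[-]
After op 2 [order #2] limit_sell(price=103, qty=8): fills=none; bids=[-] asks=[#2:8@103]
After op 3 cancel(order #2): fills=none; bids=[-] asks=[-]
After op 4 [order #3] limit_buy(price=105, qty=8): fills=none; bids=[#3:8@105] asks=[-]
After op 5 [order #4] limit_buy(price=99, qty=7): fills=none; bids=[#3:8@105 #4:7@99] asks=[-]
After op 6 cancel(order #3): fills=none; bids=[#4:7@99] asks=[-]
After op 7 [order #5] limit_buy(price=96, qty=5): fills=none; bids=[#4:7@99 #5:5@96] asks=[-]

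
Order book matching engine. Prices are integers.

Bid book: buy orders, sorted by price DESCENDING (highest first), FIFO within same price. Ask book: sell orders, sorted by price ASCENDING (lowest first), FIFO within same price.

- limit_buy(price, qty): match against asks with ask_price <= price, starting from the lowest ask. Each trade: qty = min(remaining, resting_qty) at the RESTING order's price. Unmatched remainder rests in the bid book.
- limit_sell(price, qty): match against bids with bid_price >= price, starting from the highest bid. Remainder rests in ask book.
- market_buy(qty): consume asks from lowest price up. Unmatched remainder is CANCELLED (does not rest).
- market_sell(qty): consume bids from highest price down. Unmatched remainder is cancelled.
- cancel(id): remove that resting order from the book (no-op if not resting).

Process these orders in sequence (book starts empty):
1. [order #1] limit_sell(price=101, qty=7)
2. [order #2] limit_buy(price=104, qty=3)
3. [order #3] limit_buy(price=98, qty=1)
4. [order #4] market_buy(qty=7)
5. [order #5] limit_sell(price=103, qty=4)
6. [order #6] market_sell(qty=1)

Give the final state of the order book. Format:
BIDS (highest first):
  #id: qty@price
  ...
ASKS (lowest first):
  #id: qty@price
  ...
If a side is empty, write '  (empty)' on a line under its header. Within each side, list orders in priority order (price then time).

Answer: BIDS (highest first):
  (empty)
ASKS (lowest first):
  #5: 4@103

Derivation:
After op 1 [order #1] limit_sell(price=101, qty=7): fills=none; bids=[-] asks=[#1:7@101]
After op 2 [order #2] limit_buy(price=104, qty=3): fills=#2x#1:3@101; bids=[-] asks=[#1:4@101]
After op 3 [order #3] limit_buy(price=98, qty=1): fills=none; bids=[#3:1@98] asks=[#1:4@101]
After op 4 [order #4] market_buy(qty=7): fills=#4x#1:4@101; bids=[#3:1@98] asks=[-]
After op 5 [order #5] limit_sell(price=103, qty=4): fills=none; bids=[#3:1@98] asks=[#5:4@103]
After op 6 [order #6] market_sell(qty=1): fills=#3x#6:1@98; bids=[-] asks=[#5:4@103]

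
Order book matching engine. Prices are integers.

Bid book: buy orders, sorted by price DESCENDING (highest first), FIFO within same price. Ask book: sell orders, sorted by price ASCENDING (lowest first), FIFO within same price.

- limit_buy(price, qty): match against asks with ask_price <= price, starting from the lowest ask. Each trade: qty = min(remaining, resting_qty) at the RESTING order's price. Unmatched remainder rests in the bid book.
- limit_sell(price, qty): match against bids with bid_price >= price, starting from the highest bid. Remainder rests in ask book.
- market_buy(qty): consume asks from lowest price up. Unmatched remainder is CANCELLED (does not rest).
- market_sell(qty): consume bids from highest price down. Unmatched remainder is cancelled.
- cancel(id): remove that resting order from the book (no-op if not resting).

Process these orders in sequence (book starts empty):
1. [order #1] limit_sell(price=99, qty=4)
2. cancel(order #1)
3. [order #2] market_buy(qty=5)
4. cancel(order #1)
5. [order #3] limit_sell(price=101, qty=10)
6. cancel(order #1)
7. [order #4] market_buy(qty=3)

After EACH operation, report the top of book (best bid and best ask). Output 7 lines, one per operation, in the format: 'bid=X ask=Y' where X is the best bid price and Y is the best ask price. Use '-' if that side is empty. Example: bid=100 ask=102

After op 1 [order #1] limit_sell(price=99, qty=4): fills=none; bids=[-] asks=[#1:4@99]
After op 2 cancel(order #1): fills=none; bids=[-] asks=[-]
After op 3 [order #2] market_buy(qty=5): fills=none; bids=[-] asks=[-]
After op 4 cancel(order #1): fills=none; bids=[-] asks=[-]
After op 5 [order #3] limit_sell(price=101, qty=10): fills=none; bids=[-] asks=[#3:10@101]
After op 6 cancel(order #1): fills=none; bids=[-] asks=[#3:10@101]
After op 7 [order #4] market_buy(qty=3): fills=#4x#3:3@101; bids=[-] asks=[#3:7@101]

Answer: bid=- ask=99
bid=- ask=-
bid=- ask=-
bid=- ask=-
bid=- ask=101
bid=- ask=101
bid=- ask=101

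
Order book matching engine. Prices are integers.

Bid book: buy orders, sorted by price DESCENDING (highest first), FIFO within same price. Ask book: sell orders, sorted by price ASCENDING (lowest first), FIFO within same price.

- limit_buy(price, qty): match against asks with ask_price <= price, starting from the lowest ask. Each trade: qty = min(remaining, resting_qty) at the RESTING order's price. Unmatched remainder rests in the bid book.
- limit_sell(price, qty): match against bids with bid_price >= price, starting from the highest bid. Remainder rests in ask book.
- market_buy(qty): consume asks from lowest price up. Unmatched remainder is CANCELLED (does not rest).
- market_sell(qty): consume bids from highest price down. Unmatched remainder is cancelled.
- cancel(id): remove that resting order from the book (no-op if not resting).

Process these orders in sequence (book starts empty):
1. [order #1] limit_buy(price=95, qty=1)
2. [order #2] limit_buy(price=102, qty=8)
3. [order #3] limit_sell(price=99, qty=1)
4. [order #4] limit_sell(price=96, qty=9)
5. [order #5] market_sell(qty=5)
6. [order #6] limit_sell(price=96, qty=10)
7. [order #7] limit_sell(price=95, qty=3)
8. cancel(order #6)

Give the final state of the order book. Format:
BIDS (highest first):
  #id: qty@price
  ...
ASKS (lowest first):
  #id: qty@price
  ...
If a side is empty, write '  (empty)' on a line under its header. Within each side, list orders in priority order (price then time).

After op 1 [order #1] limit_buy(price=95, qty=1): fills=none; bids=[#1:1@95] asks=[-]
After op 2 [order #2] limit_buy(price=102, qty=8): fills=none; bids=[#2:8@102 #1:1@95] asks=[-]
After op 3 [order #3] limit_sell(price=99, qty=1): fills=#2x#3:1@102; bids=[#2:7@102 #1:1@95] asks=[-]
After op 4 [order #4] limit_sell(price=96, qty=9): fills=#2x#4:7@102; bids=[#1:1@95] asks=[#4:2@96]
After op 5 [order #5] market_sell(qty=5): fills=#1x#5:1@95; bids=[-] asks=[#4:2@96]
After op 6 [order #6] limit_sell(price=96, qty=10): fills=none; bids=[-] asks=[#4:2@96 #6:10@96]
After op 7 [order #7] limit_sell(price=95, qty=3): fills=none; bids=[-] asks=[#7:3@95 #4:2@96 #6:10@96]
After op 8 cancel(order #6): fills=none; bids=[-] asks=[#7:3@95 #4:2@96]

Answer: BIDS (highest first):
  (empty)
ASKS (lowest first):
  #7: 3@95
  #4: 2@96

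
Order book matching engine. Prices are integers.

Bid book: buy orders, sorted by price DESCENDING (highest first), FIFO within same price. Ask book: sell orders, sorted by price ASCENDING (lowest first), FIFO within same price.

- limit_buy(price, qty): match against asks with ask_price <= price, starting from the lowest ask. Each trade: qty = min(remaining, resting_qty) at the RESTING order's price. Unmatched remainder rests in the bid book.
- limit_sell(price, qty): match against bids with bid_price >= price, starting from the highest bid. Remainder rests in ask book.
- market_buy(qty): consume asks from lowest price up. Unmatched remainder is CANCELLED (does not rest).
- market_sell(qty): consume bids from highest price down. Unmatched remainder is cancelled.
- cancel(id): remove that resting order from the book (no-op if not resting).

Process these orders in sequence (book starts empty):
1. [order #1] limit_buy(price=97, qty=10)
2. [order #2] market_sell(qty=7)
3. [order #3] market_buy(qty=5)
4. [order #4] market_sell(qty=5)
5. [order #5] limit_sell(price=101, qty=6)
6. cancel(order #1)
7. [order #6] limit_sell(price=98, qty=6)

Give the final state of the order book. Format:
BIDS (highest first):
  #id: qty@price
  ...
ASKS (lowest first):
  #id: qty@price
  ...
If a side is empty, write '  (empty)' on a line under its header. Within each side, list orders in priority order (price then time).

Answer: BIDS (highest first):
  (empty)
ASKS (lowest first):
  #6: 6@98
  #5: 6@101

Derivation:
After op 1 [order #1] limit_buy(price=97, qty=10): fills=none; bids=[#1:10@97] asks=[-]
After op 2 [order #2] market_sell(qty=7): fills=#1x#2:7@97; bids=[#1:3@97] asks=[-]
After op 3 [order #3] market_buy(qty=5): fills=none; bids=[#1:3@97] asks=[-]
After op 4 [order #4] market_sell(qty=5): fills=#1x#4:3@97; bids=[-] asks=[-]
After op 5 [order #5] limit_sell(price=101, qty=6): fills=none; bids=[-] asks=[#5:6@101]
After op 6 cancel(order #1): fills=none; bids=[-] asks=[#5:6@101]
After op 7 [order #6] limit_sell(price=98, qty=6): fills=none; bids=[-] asks=[#6:6@98 #5:6@101]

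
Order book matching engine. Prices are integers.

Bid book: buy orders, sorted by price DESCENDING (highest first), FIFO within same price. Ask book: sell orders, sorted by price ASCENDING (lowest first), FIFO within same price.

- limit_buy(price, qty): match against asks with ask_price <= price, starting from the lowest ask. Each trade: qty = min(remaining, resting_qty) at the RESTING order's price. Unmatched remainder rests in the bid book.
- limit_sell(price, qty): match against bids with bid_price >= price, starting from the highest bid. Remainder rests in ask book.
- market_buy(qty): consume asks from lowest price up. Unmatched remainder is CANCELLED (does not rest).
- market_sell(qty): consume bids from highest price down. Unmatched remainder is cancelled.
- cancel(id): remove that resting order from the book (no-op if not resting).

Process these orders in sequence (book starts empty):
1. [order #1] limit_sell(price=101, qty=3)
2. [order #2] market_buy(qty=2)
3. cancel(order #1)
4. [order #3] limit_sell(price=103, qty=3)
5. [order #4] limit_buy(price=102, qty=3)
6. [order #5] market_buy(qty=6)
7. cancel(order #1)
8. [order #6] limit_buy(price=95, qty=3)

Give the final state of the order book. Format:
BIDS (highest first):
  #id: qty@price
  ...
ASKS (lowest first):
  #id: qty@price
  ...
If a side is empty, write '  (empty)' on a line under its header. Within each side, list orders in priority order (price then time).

After op 1 [order #1] limit_sell(price=101, qty=3): fills=none; bids=[-] asks=[#1:3@101]
After op 2 [order #2] market_buy(qty=2): fills=#2x#1:2@101; bids=[-] asks=[#1:1@101]
After op 3 cancel(order #1): fills=none; bids=[-] asks=[-]
After op 4 [order #3] limit_sell(price=103, qty=3): fills=none; bids=[-] asks=[#3:3@103]
After op 5 [order #4] limit_buy(price=102, qty=3): fills=none; bids=[#4:3@102] asks=[#3:3@103]
After op 6 [order #5] market_buy(qty=6): fills=#5x#3:3@103; bids=[#4:3@102] asks=[-]
After op 7 cancel(order #1): fills=none; bids=[#4:3@102] asks=[-]
After op 8 [order #6] limit_buy(price=95, qty=3): fills=none; bids=[#4:3@102 #6:3@95] asks=[-]

Answer: BIDS (highest first):
  #4: 3@102
  #6: 3@95
ASKS (lowest first):
  (empty)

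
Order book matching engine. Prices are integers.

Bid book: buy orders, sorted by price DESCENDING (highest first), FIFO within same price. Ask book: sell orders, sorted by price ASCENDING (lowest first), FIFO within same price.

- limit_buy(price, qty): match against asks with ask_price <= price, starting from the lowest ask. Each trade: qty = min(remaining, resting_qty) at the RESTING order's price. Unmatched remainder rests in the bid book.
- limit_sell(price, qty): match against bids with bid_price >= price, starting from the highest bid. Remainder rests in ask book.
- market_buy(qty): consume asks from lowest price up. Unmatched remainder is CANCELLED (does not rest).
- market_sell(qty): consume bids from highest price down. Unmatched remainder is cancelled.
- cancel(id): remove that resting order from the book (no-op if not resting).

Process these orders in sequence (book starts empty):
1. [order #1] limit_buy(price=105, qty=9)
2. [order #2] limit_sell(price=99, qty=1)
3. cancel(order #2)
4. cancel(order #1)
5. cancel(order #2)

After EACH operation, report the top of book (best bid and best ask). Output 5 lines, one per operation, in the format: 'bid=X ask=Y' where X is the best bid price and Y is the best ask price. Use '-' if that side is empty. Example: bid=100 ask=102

After op 1 [order #1] limit_buy(price=105, qty=9): fills=none; bids=[#1:9@105] asks=[-]
After op 2 [order #2] limit_sell(price=99, qty=1): fills=#1x#2:1@105; bids=[#1:8@105] asks=[-]
After op 3 cancel(order #2): fills=none; bids=[#1:8@105] asks=[-]
After op 4 cancel(order #1): fills=none; bids=[-] asks=[-]
After op 5 cancel(order #2): fills=none; bids=[-] asks=[-]

Answer: bid=105 ask=-
bid=105 ask=-
bid=105 ask=-
bid=- ask=-
bid=- ask=-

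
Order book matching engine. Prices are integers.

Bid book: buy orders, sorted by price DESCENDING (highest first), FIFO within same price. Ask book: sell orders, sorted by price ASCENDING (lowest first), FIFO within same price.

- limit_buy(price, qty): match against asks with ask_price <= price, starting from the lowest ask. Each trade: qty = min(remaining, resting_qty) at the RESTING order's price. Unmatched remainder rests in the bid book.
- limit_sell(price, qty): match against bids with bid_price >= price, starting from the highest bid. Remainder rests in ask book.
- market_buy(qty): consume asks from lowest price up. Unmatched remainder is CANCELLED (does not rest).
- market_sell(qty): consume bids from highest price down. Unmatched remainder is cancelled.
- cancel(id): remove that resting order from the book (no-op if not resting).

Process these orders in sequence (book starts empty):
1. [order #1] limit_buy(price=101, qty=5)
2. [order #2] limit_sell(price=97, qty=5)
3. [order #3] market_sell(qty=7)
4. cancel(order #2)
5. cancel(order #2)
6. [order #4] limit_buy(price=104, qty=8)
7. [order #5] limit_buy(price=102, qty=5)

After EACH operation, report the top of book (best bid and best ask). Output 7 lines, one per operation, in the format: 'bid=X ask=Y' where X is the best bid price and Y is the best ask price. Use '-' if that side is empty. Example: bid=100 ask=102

Answer: bid=101 ask=-
bid=- ask=-
bid=- ask=-
bid=- ask=-
bid=- ask=-
bid=104 ask=-
bid=104 ask=-

Derivation:
After op 1 [order #1] limit_buy(price=101, qty=5): fills=none; bids=[#1:5@101] asks=[-]
After op 2 [order #2] limit_sell(price=97, qty=5): fills=#1x#2:5@101; bids=[-] asks=[-]
After op 3 [order #3] market_sell(qty=7): fills=none; bids=[-] asks=[-]
After op 4 cancel(order #2): fills=none; bids=[-] asks=[-]
After op 5 cancel(order #2): fills=none; bids=[-] asks=[-]
After op 6 [order #4] limit_buy(price=104, qty=8): fills=none; bids=[#4:8@104] asks=[-]
After op 7 [order #5] limit_buy(price=102, qty=5): fills=none; bids=[#4:8@104 #5:5@102] asks=[-]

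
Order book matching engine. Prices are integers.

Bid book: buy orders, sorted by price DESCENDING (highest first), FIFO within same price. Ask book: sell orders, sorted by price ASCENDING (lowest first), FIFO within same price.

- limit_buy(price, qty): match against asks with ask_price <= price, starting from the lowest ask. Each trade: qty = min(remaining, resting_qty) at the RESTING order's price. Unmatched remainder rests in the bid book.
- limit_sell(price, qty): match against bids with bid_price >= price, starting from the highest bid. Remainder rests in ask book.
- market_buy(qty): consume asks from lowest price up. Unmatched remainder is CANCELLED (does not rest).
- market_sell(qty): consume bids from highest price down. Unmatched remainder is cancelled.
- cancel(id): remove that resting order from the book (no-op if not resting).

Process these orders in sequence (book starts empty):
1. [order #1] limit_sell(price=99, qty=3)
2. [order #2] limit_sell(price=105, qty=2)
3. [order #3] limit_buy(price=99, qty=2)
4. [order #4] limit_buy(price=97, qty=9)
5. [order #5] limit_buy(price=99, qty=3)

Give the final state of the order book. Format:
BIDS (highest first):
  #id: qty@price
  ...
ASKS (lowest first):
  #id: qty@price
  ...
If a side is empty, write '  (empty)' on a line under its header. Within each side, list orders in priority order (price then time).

Answer: BIDS (highest first):
  #5: 2@99
  #4: 9@97
ASKS (lowest first):
  #2: 2@105

Derivation:
After op 1 [order #1] limit_sell(price=99, qty=3): fills=none; bids=[-] asks=[#1:3@99]
After op 2 [order #2] limit_sell(price=105, qty=2): fills=none; bids=[-] asks=[#1:3@99 #2:2@105]
After op 3 [order #3] limit_buy(price=99, qty=2): fills=#3x#1:2@99; bids=[-] asks=[#1:1@99 #2:2@105]
After op 4 [order #4] limit_buy(price=97, qty=9): fills=none; bids=[#4:9@97] asks=[#1:1@99 #2:2@105]
After op 5 [order #5] limit_buy(price=99, qty=3): fills=#5x#1:1@99; bids=[#5:2@99 #4:9@97] asks=[#2:2@105]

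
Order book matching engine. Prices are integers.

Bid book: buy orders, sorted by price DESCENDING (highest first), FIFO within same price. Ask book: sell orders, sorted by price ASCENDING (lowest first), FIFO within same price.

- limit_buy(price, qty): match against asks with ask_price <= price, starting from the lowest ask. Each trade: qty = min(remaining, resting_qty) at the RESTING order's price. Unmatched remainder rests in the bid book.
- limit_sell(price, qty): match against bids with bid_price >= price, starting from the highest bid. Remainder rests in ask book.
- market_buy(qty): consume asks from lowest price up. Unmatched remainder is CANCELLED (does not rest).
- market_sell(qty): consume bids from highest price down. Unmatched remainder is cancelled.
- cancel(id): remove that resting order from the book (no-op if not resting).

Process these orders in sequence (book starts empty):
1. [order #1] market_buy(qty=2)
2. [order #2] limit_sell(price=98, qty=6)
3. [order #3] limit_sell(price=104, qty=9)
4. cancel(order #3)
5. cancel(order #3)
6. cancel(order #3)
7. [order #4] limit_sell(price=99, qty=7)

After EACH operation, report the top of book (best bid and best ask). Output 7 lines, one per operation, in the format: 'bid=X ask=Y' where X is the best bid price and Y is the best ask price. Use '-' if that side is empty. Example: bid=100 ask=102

Answer: bid=- ask=-
bid=- ask=98
bid=- ask=98
bid=- ask=98
bid=- ask=98
bid=- ask=98
bid=- ask=98

Derivation:
After op 1 [order #1] market_buy(qty=2): fills=none; bids=[-] asks=[-]
After op 2 [order #2] limit_sell(price=98, qty=6): fills=none; bids=[-] asks=[#2:6@98]
After op 3 [order #3] limit_sell(price=104, qty=9): fills=none; bids=[-] asks=[#2:6@98 #3:9@104]
After op 4 cancel(order #3): fills=none; bids=[-] asks=[#2:6@98]
After op 5 cancel(order #3): fills=none; bids=[-] asks=[#2:6@98]
After op 6 cancel(order #3): fills=none; bids=[-] asks=[#2:6@98]
After op 7 [order #4] limit_sell(price=99, qty=7): fills=none; bids=[-] asks=[#2:6@98 #4:7@99]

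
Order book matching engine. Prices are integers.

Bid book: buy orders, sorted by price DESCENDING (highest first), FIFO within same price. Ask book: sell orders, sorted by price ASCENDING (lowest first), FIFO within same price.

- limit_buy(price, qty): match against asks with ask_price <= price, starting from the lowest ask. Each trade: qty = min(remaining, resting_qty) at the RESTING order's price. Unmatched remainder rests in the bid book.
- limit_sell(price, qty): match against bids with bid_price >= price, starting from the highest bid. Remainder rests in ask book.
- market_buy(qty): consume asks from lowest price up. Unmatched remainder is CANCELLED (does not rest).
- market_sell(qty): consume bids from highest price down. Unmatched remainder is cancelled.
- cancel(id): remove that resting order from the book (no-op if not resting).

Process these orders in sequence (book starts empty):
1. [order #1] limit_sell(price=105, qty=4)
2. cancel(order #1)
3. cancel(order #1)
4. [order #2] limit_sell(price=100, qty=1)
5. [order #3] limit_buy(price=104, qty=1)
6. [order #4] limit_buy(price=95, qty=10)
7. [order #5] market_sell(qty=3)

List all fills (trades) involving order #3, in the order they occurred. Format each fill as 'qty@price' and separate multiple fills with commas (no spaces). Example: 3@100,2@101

After op 1 [order #1] limit_sell(price=105, qty=4): fills=none; bids=[-] asks=[#1:4@105]
After op 2 cancel(order #1): fills=none; bids=[-] asks=[-]
After op 3 cancel(order #1): fills=none; bids=[-] asks=[-]
After op 4 [order #2] limit_sell(price=100, qty=1): fills=none; bids=[-] asks=[#2:1@100]
After op 5 [order #3] limit_buy(price=104, qty=1): fills=#3x#2:1@100; bids=[-] asks=[-]
After op 6 [order #4] limit_buy(price=95, qty=10): fills=none; bids=[#4:10@95] asks=[-]
After op 7 [order #5] market_sell(qty=3): fills=#4x#5:3@95; bids=[#4:7@95] asks=[-]

Answer: 1@100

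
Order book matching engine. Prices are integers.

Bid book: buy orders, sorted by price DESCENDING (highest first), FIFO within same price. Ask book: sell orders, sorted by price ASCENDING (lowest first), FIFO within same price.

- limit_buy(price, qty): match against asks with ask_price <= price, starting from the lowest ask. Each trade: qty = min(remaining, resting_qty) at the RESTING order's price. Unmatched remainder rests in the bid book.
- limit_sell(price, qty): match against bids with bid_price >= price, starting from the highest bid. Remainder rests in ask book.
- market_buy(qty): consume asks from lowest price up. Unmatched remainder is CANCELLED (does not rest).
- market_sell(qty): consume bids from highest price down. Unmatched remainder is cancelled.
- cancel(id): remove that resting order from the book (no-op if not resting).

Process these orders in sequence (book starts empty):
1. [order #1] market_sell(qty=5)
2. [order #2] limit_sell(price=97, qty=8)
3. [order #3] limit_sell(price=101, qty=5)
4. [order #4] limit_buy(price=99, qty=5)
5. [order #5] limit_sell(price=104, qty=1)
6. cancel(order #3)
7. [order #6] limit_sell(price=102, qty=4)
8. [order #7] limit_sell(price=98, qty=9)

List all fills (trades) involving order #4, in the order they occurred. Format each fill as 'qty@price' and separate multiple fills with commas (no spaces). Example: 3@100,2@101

After op 1 [order #1] market_sell(qty=5): fills=none; bids=[-] asks=[-]
After op 2 [order #2] limit_sell(price=97, qty=8): fills=none; bids=[-] asks=[#2:8@97]
After op 3 [order #3] limit_sell(price=101, qty=5): fills=none; bids=[-] asks=[#2:8@97 #3:5@101]
After op 4 [order #4] limit_buy(price=99, qty=5): fills=#4x#2:5@97; bids=[-] asks=[#2:3@97 #3:5@101]
After op 5 [order #5] limit_sell(price=104, qty=1): fills=none; bids=[-] asks=[#2:3@97 #3:5@101 #5:1@104]
After op 6 cancel(order #3): fills=none; bids=[-] asks=[#2:3@97 #5:1@104]
After op 7 [order #6] limit_sell(price=102, qty=4): fills=none; bids=[-] asks=[#2:3@97 #6:4@102 #5:1@104]
After op 8 [order #7] limit_sell(price=98, qty=9): fills=none; bids=[-] asks=[#2:3@97 #7:9@98 #6:4@102 #5:1@104]

Answer: 5@97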